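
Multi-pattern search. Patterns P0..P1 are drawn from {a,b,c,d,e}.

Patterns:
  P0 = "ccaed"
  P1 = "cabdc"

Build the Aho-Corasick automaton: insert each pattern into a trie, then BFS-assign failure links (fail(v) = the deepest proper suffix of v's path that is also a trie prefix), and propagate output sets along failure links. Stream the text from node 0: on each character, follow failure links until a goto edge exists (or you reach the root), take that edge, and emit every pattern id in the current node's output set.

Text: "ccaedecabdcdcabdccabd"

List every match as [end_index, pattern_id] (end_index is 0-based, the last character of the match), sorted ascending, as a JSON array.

Construct AC machine:
Trie (insert patterns):
  0='ε' goto c→1
  1='c' goto a→6 c→2
  2='cc' goto a→3
  3='cca' goto e→4
  4='ccae' goto d→5
  5='ccaed' goto ·  ←P0
  6='ca' goto b→7
  7='cab' goto d→8
  8='cabd' goto c→9
  9='cabdc' goto ·  ←P1

Failure links (BFS by depth):
  n1('c'): parent n0 fail=0; on 'c' 0 → fail=0;  out ∅∪∅=∅
  n2('cc'): parent n1 fail=0; on 'c' 0 → fail=1;  out ∅∪∅=∅
  n6('ca'): parent n1 fail=0; on 'a' 0 → fail=0;  out ∅∪∅=∅
  n3('cca'): parent n2 fail=1; on 'a' 1 → fail=6;  out ∅∪∅=∅
  n7('cab'): parent n6 fail=0; on 'b' 0 → fail=0;  out ∅∪∅=∅
  n4('ccae'): parent n3 fail=6; on 'e' 6→0 → fail=0;  out ∅∪∅=∅
  n8('cabd'): parent n7 fail=0; on 'd' 0 → fail=0;  out ∅∪∅=∅
  n5('ccaed'): parent n4 fail=0; on 'd' 0 → fail=0;  out {0}∪∅={0}
  n9('cabdc'): parent n8 fail=0; on 'c' 0 → fail=1;  out {1}∪∅={1}

Text stream:
pos 0 'c': at 1
pos 1 'c': at 2
pos 2 'a': at 3
pos 3 'e': at 4
pos 4 'd': at 5  → match P0@[0:4]
pos 5 'e': at 0 (fail-walked)
pos 6 'c': at 1
pos 7 'a': at 6
pos 8 'b': at 7
pos 9 'd': at 8
pos 10 'c': at 9  → match P1@[6:10]
pos 11 'd': at 0 (fail-walked)
pos 12 'c': at 1
pos 13 'a': at 6
pos 14 'b': at 7
pos 15 'd': at 8
pos 16 'c': at 9  → match P1@[12:16]
pos 17 'c': at 2 (fail-walked)
pos 18 'a': at 3
pos 19 'b': at 7 (fail-walked)
pos 20 'd': at 8

All matches (sorted): [[4,0],[10,1],[16,1]]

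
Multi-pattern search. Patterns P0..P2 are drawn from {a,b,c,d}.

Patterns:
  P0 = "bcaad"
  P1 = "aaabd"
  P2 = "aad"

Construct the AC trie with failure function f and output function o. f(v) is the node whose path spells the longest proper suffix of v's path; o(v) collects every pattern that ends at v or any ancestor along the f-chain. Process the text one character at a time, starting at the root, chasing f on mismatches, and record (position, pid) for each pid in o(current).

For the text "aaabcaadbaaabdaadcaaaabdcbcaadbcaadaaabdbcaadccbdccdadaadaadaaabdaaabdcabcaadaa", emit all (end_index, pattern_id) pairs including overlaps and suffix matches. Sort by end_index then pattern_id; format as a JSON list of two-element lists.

Build:
Trie nodes:
  0='ε' goto a→6 b→1
  1='b' goto c→2
  2='bc' goto a→3
  3='bca' goto a→4
  4='bcaa' goto d→5
  5='bcaad' goto ·  [P0 ends]
  6='a' goto a→7
  7='aa' goto a→8 d→11
  8='aaa' goto b→9
  9='aaab' goto d→10
  10='aaabd' goto ·  [P1 ends]
  11='aad' goto ·  [P2 ends]

BFS fail/out derivation:
  n1('b'): parent n0 fail=0; on 'b' 0 → fail=0;  out ∅∪∅=∅
  n6('a'): parent n0 fail=0; on 'a' 0 → fail=0;  out ∅∪∅=∅
  n2('bc'): parent n1 fail=0; on 'c' 0 → fail=0;  out ∅∪∅=∅
  n7('aa'): parent n6 fail=0; on 'a' 0 → fail=6;  out ∅∪∅=∅
  n3('bca'): parent n2 fail=0; on 'a' 0 → fail=6;  out ∅∪∅=∅
  n8('aaa'): parent n7 fail=6; on 'a' 6 → fail=7;  out ∅∪∅=∅
  n11('aad'): parent n7 fail=6; on 'd' 6→0 → fail=0;  out {2}∪∅={2}
  n4('bcaa'): parent n3 fail=6; on 'a' 6 → fail=7;  out ∅∪∅=∅
  n9('aaab'): parent n8 fail=7; on 'b' 7→6→0 → fail=1;  out ∅∪∅=∅
  n5('bcaad'): parent n4 fail=7; on 'd' 7 → fail=11;  out {0}∪{2}={0,2}
  n10('aaabd'): parent n9 fail=1; on 'd' 1→0 → fail=0;  out {1}∪∅={1}

Run:
i=0 'a': node 0→6
i=1 'a': node 6→7
i=2 'a': node 7→8
i=3 'b': node 8→9
i=4 'c': node 9→2 (fail-walked)
i=5 'a': node 2→3
i=6 'a': node 3→4
i=7 'd': node 4→5  emit P0@[3:7],P2@[5:7]
i=8 'b': node 5→1 (fail-walked)
i=9 'a': node 1→6 (fail-walked)
i=10 'a': node 6→7
i=11 'a': node 7→8
i=12 'b': node 8→9
i=13 'd': node 9→10  emit P1@[9:13]
i=14 'a': node 10→6 (fail-walked)
i=15 'a': node 6→7
i=16 'd': node 7→11  emit P2@[14:16]
i=17 'c': node 11→0 (fail-walked)
i=18 'a': node 0→6
i=19 'a': node 6→7
i=20 'a': node 7→8
i=21 'a': node 8→8 (fail-walked)
i=22 'b': node 8→9
i=23 'd': node 9→10  emit P1@[19:23]
i=24 'c': node 10→0 (fail-walked)
i=25 'b': node 0→1
i=26 'c': node 1→2
i=27 'a': node 2→3
i=28 'a': node 3→4
i=29 'd': node 4→5  emit P0@[25:29],P2@[27:29]
i=30 'b': node 5→1 (fail-walked)
i=31 'c': node 1→2
i=32 'a': node 2→3
i=33 'a': node 3→4
i=34 'd': node 4→5  emit P0@[30:34],P2@[32:34]
i=35 'a': node 5→6 (fail-walked)
i=36 'a': node 6→7
i=37 'a': node 7→8
i=38 'b': node 8→9
i=39 'd': node 9→10  emit P1@[35:39]
i=40 'b': node 10→1 (fail-walked)
i=41 'c': node 1→2
i=42 'a': node 2→3
i=43 'a': node 3→4
i=44 'd': node 4→5  emit P0@[40:44],P2@[42:44]
i=45 'c': node 5→0 (fail-walked)
i=46 'c': node 0→0
i=47 'b': node 0→1
i=48 'd': node 1→0 (fail-walked)
i=49 'c': node 0→0
i=50 'c': node 0→0
i=51 'd': node 0→0
i=52 'a': node 0→6
i=53 'd': node 6→0 (fail-walked)
i=54 'a': node 0→6
i=55 'a': node 6→7
i=56 'd': node 7→11  emit P2@[54:56]
i=57 'a': node 11→6 (fail-walked)
i=58 'a': node 6→7
i=59 'd': node 7→11  emit P2@[57:59]
i=60 'a': node 11→6 (fail-walked)
i=61 'a': node 6→7
i=62 'a': node 7→8
i=63 'b': node 8→9
i=64 'd': node 9→10  emit P1@[60:64]
i=65 'a': node 10→6 (fail-walked)
i=66 'a': node 6→7
i=67 'a': node 7→8
i=68 'b': node 8→9
i=69 'd': node 9→10  emit P1@[65:69]
i=70 'c': node 10→0 (fail-walked)
i=71 'a': node 0→6
i=72 'b': node 6→1 (fail-walked)
i=73 'c': node 1→2
i=74 'a': node 2→3
i=75 'a': node 3→4
i=76 'd': node 4→5  emit P0@[72:76],P2@[74:76]
i=77 'a': node 5→6 (fail-walked)
i=78 'a': node 6→7

Matches: [[7,0],[7,2],[13,1],[16,2],[23,1],[29,0],[29,2],[34,0],[34,2],[39,1],[44,0],[44,2],[56,2],[59,2],[64,1],[69,1],[76,0],[76,2]]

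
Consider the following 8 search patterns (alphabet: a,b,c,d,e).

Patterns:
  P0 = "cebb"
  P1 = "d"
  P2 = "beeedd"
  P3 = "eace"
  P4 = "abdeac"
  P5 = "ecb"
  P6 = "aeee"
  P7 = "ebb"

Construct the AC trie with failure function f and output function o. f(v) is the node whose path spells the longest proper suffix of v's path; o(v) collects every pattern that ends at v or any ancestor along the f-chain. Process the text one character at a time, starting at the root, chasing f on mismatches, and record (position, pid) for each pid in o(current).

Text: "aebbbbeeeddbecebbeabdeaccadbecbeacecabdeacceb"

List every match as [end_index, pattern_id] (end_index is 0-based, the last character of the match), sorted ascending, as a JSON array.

Build automaton:
Trie nodes:
  0='ε' goto a→16 b→6 c→1 d→5 e→12
  1='c' goto e→2
  2='ce' goto b→3
  3='ceb' goto b→4
  4='cebb' goto ·  ←P0
  5='d' goto ·  ←P1
  6='b' goto e→7
  7='be' goto e→8
  8='bee' goto e→9
  9='beee' goto d→10
  10='beeed' goto d→11
  11='beeedd' goto ·  ←P2
  12='e' goto a→13 b→27 c→22
  13='ea' goto c→14
  14='eac' goto e→15
  15='eace' goto ·  ←P3
  16='a' goto b→17 e→24
  17='ab' goto d→18
  18='abd' goto e→19
  19='abde' goto a→20
  20='abdea' goto c→21
  21='abdeac' goto ·  ←P4
  22='ec' goto b→23
  23='ecb' goto ·  ←P5
  24='ae' goto e→25
  25='aee' goto e→26
  26='aeee' goto ·  ←P6
  27='eb' goto b→28
  28='ebb' goto ·  ←P7

BFS fail/out derivation:
  fail(1) 'c': from fail(0)=0 chase 'c': 0 ⇒ 0;  out=∅∪out(0)=∅
  fail(5) 'd': from fail(0)=0 chase 'd': 0 ⇒ 0;  out={1}∪out(0)={1}
  fail(6) 'b': from fail(0)=0 chase 'b': 0 ⇒ 0;  out=∅∪out(0)=∅
  fail(12) 'e': from fail(0)=0 chase 'e': 0 ⇒ 0;  out=∅∪out(0)=∅
  fail(16) 'a': from fail(0)=0 chase 'a': 0 ⇒ 0;  out=∅∪out(0)=∅
  fail(2) 'ce': from fail(1)=0 chase 'e': 0 ⇒ 12;  out=∅∪out(12)=∅
  fail(7) 'be': from fail(6)=0 chase 'e': 0 ⇒ 12;  out=∅∪out(12)=∅
  fail(13) 'ea': from fail(12)=0 chase 'a': 0 ⇒ 16;  out=∅∪out(16)=∅
  fail(17) 'ab': from fail(16)=0 chase 'b': 0 ⇒ 6;  out=∅∪out(6)=∅
  fail(22) 'ec': from fail(12)=0 chase 'c': 0 ⇒ 1;  out=∅∪out(1)=∅
  fail(24) 'ae': from fail(16)=0 chase 'e': 0 ⇒ 12;  out=∅∪out(12)=∅
  fail(27) 'eb': from fail(12)=0 chase 'b': 0 ⇒ 6;  out=∅∪out(6)=∅
  fail(3) 'ceb': from fail(2)=12 chase 'b': 12 ⇒ 27;  out=∅∪out(27)=∅
  fail(8) 'bee': from fail(7)=12 chase 'e': 12→0 ⇒ 12;  out=∅∪out(12)=∅
  fail(14) 'eac': from fail(13)=16 chase 'c': 16→0 ⇒ 1;  out=∅∪out(1)=∅
  fail(18) 'abd': from fail(17)=6 chase 'd': 6→0 ⇒ 5;  out=∅∪out(5)={1}
  fail(23) 'ecb': from fail(22)=1 chase 'b': 1→0 ⇒ 6;  out={5}∪out(6)={5}
  fail(25) 'aee': from fail(24)=12 chase 'e': 12→0 ⇒ 12;  out=∅∪out(12)=∅
  fail(28) 'ebb': from fail(27)=6 chase 'b': 6→0 ⇒ 6;  out={7}∪out(6)={7}
  fail(4) 'cebb': from fail(3)=27 chase 'b': 27 ⇒ 28;  out={0}∪out(28)={0,7}
  fail(9) 'beee': from fail(8)=12 chase 'e': 12→0 ⇒ 12;  out=∅∪out(12)=∅
  fail(15) 'eace': from fail(14)=1 chase 'e': 1 ⇒ 2;  out={3}∪out(2)={3}
  fail(19) 'abde': from fail(18)=5 chase 'e': 5→0 ⇒ 12;  out=∅∪out(12)=∅
  fail(26) 'aeee': from fail(25)=12 chase 'e': 12→0 ⇒ 12;  out={6}∪out(12)={6}
  fail(10) 'beeed': from fail(9)=12 chase 'd': 12→0 ⇒ 5;  out=∅∪out(5)={1}
  fail(20) 'abdea': from fail(19)=12 chase 'a': 12 ⇒ 13;  out=∅∪out(13)=∅
  fail(11) 'beeedd': from fail(10)=5 chase 'd': 5→0 ⇒ 5;  out={2}∪out(5)={1,2}
  fail(21) 'abdeac': from fail(20)=13 chase 'c': 13 ⇒ 14;  out={4}∪out(14)={4}

Run:
pos 0 'a': at 16
pos 1 'e': at 24
pos 2 'b': at 27 ·f
pos 3 'b': at 28  → match P7@[1:3]
pos 4 'b': at 6 ·f
pos 5 'b': at 6 ·f
pos 6 'e': at 7
pos 7 'e': at 8
pos 8 'e': at 9
pos 9 'd': at 10  → match P1@[9:9]
pos 10 'd': at 11  → match P1@[10:10],P2@[5:10]
pos 11 'b': at 6 ·f
pos 12 'e': at 7
pos 13 'c': at 22 ·f
pos 14 'e': at 2 ·f
pos 15 'b': at 3
pos 16 'b': at 4  → match P0@[13:16],P7@[14:16]
pos 17 'e': at 7 ·f
pos 18 'a': at 13 ·f
pos 19 'b': at 17 ·f
pos 20 'd': at 18  → match P1@[20:20]
pos 21 'e': at 19
pos 22 'a': at 20
pos 23 'c': at 21  → match P4@[18:23]
pos 24 'c': at 1 ·f
pos 25 'a': at 16 ·f
pos 26 'd': at 5 ·f  → match P1@[26:26]
pos 27 'b': at 6 ·f
pos 28 'e': at 7
pos 29 'c': at 22 ·f
pos 30 'b': at 23  → match P5@[28:30]
pos 31 'e': at 7 ·f
pos 32 'a': at 13 ·f
pos 33 'c': at 14
pos 34 'e': at 15  → match P3@[31:34]
pos 35 'c': at 22 ·f
pos 36 'a': at 16 ·f
pos 37 'b': at 17
pos 38 'd': at 18  → match P1@[38:38]
pos 39 'e': at 19
pos 40 'a': at 20
pos 41 'c': at 21  → match P4@[36:41]
pos 42 'c': at 1 ·f
pos 43 'e': at 2
pos 44 'b': at 3

Result: [[3,7],[9,1],[10,1],[10,2],[16,0],[16,7],[20,1],[23,4],[26,1],[30,5],[34,3],[38,1],[41,4]]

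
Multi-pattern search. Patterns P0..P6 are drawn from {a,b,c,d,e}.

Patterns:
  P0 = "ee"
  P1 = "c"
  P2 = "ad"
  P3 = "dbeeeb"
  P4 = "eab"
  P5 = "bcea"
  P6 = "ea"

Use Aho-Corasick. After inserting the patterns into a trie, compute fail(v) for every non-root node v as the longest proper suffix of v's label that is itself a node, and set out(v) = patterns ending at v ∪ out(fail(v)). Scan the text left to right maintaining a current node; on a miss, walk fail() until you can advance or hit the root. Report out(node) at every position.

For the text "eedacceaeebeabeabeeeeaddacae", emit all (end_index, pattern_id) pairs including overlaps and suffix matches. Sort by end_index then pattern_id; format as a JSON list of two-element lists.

Build automaton:
Trie nodes:
  n0 'ε': a→4 b→14 c→3 d→6 e→1
  n1 'e': a→12 e→2
  n2 'ee': ·  ←P0
  n3 'c': ·  ←P1
  n4 'a': d→5
  n5 'ad': ·  ←P2
  n6 'd': b→7
  n7 'db': e→8
  n8 'dbe': e→9
  n9 'dbee': e→10
  n10 'dbeee': b→11
  n11 'dbeeeb': ·  ←P3
  n12 'ea': b→13  ←P6
  n13 'eab': ·  ←P4
  n14 'b': c→15
  n15 'bc': e→16
  n16 'bce': a→17
  n17 'bcea': ·  ←P5

BFS fail/out derivation:
  fail(1) 'e': from fail(0)=0 chase 'e': 0 ⇒ 0;  out=∅∪out(0)=∅
  fail(3) 'c': from fail(0)=0 chase 'c': 0 ⇒ 0;  out={1}∪out(0)={1}
  fail(4) 'a': from fail(0)=0 chase 'a': 0 ⇒ 0;  out=∅∪out(0)=∅
  fail(6) 'd': from fail(0)=0 chase 'd': 0 ⇒ 0;  out=∅∪out(0)=∅
  fail(14) 'b': from fail(0)=0 chase 'b': 0 ⇒ 0;  out=∅∪out(0)=∅
  fail(2) 'ee': from fail(1)=0 chase 'e': 0 ⇒ 1;  out={0}∪out(1)={0}
  fail(5) 'ad': from fail(4)=0 chase 'd': 0 ⇒ 6;  out={2}∪out(6)={2}
  fail(7) 'db': from fail(6)=0 chase 'b': 0 ⇒ 14;  out=∅∪out(14)=∅
  fail(12) 'ea': from fail(1)=0 chase 'a': 0 ⇒ 4;  out={6}∪out(4)={6}
  fail(15) 'bc': from fail(14)=0 chase 'c': 0 ⇒ 3;  out=∅∪out(3)={1}
  fail(8) 'dbe': from fail(7)=14 chase 'e': 14→0 ⇒ 1;  out=∅∪out(1)=∅
  fail(13) 'eab': from fail(12)=4 chase 'b': 4→0 ⇒ 14;  out={4}∪out(14)={4}
  fail(16) 'bce': from fail(15)=3 chase 'e': 3→0 ⇒ 1;  out=∅∪out(1)=∅
  fail(9) 'dbee': from fail(8)=1 chase 'e': 1 ⇒ 2;  out=∅∪out(2)={0}
  fail(17) 'bcea': from fail(16)=1 chase 'a': 1 ⇒ 12;  out={5}∪out(12)={5,6}
  fail(10) 'dbeee': from fail(9)=2 chase 'e': 2→1 ⇒ 2;  out=∅∪out(2)={0}
  fail(11) 'dbeeeb': from fail(10)=2 chase 'b': 2→1→0 ⇒ 14;  out={3}∪out(14)={3}

Text stream:
pos 0 'e': at 1
pos 1 'e': at 2  → match P0@[0:1]
pos 2 'd': at 6 (fail-walked)
pos 3 'a': at 4 (fail-walked)
pos 4 'c': at 3 (fail-walked)  → match P1@[4:4]
pos 5 'c': at 3 (fail-walked)  → match P1@[5:5]
pos 6 'e': at 1 (fail-walked)
pos 7 'a': at 12  → match P6@[6:7]
pos 8 'e': at 1 (fail-walked)
pos 9 'e': at 2  → match P0@[8:9]
pos 10 'b': at 14 (fail-walked)
pos 11 'e': at 1 (fail-walked)
pos 12 'a': at 12  → match P6@[11:12]
pos 13 'b': at 13  → match P4@[11:13]
pos 14 'e': at 1 (fail-walked)
pos 15 'a': at 12  → match P6@[14:15]
pos 16 'b': at 13  → match P4@[14:16]
pos 17 'e': at 1 (fail-walked)
pos 18 'e': at 2  → match P0@[17:18]
pos 19 'e': at 2 (fail-walked)  → match P0@[18:19]
pos 20 'e': at 2 (fail-walked)  → match P0@[19:20]
pos 21 'a': at 12 (fail-walked)  → match P6@[20:21]
pos 22 'd': at 5 (fail-walked)  → match P2@[21:22]
pos 23 'd': at 6 (fail-walked)
pos 24 'a': at 4 (fail-walked)
pos 25 'c': at 3 (fail-walked)  → match P1@[25:25]
pos 26 'a': at 4 (fail-walked)
pos 27 'e': at 1 (fail-walked)

Matches: [[1,0],[4,1],[5,1],[7,6],[9,0],[12,6],[13,4],[15,6],[16,4],[18,0],[19,0],[20,0],[21,6],[22,2],[25,1]]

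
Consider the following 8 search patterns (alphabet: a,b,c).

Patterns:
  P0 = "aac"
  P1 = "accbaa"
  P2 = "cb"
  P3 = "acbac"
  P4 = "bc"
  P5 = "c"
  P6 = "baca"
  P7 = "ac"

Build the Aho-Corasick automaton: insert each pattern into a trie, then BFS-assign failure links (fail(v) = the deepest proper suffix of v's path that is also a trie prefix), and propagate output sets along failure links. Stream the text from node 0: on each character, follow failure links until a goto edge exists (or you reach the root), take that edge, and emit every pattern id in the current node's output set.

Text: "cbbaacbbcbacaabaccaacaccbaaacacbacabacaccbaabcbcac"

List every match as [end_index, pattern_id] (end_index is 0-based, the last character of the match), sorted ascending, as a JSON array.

Build automaton:
Trie (insert patterns):
  0='ε' goto a→1 b→14 c→9
  1='a' goto a→2 c→4
  2='aa' goto c→3
  3='aac' goto ·  [P0 ends]
  4='ac' goto b→11 c→5  [P7 ends]
  5='acc' goto b→6
  6='accb' goto a→7
  7='accba' goto a→8
  8='accbaa' goto ·  [P1 ends]
  9='c' goto b→10  [P5 ends]
  10='cb' goto ·  [P2 ends]
  11='acb' goto a→12
  12='acba' goto c→13
  13='acbac' goto ·  [P3 ends]
  14='b' goto a→16 c→15
  15='bc' goto ·  [P4 ends]
  16='ba' goto c→17
  17='bac' goto a→18
  18='baca' goto ·  [P6 ends]

Failure links (BFS by depth):
  n1('a'): parent n0 fail=0; on 'a' 0 → fail=0;  out ∅∪∅=∅
  n9('c'): parent n0 fail=0; on 'c' 0 → fail=0;  out {5}∪∅={5}
  n14('b'): parent n0 fail=0; on 'b' 0 → fail=0;  out ∅∪∅=∅
  n2('aa'): parent n1 fail=0; on 'a' 0 → fail=1;  out ∅∪∅=∅
  n4('ac'): parent n1 fail=0; on 'c' 0 → fail=9;  out {7}∪{5}={5,7}
  n10('cb'): parent n9 fail=0; on 'b' 0 → fail=14;  out {2}∪∅={2}
  n15('bc'): parent n14 fail=0; on 'c' 0 → fail=9;  out {4}∪{5}={4,5}
  n16('ba'): parent n14 fail=0; on 'a' 0 → fail=1;  out ∅∪∅=∅
  n3('aac'): parent n2 fail=1; on 'c' 1 → fail=4;  out {0}∪{5,7}={0,5,7}
  n5('acc'): parent n4 fail=9; on 'c' 9→0 → fail=9;  out ∅∪{5}={5}
  n11('acb'): parent n4 fail=9; on 'b' 9 → fail=10;  out ∅∪{2}={2}
  n17('bac'): parent n16 fail=1; on 'c' 1 → fail=4;  out ∅∪{5,7}={5,7}
  n6('accb'): parent n5 fail=9; on 'b' 9 → fail=10;  out ∅∪{2}={2}
  n12('acba'): parent n11 fail=10; on 'a' 10→14 → fail=16;  out ∅∪∅=∅
  n18('baca'): parent n17 fail=4; on 'a' 4→9→0 → fail=1;  out {6}∪∅={6}
  n7('accba'): parent n6 fail=10; on 'a' 10→14 → fail=16;  out ∅∪∅=∅
  n13('acbac'): parent n12 fail=16; on 'c' 16 → fail=17;  out {3}∪{5,7}={3,5,7}
  n8('accbaa'): parent n7 fail=16; on 'a' 16→1 → fail=2;  out {1}∪∅={1}

Text stream:
i=0 'c': node 0→9  ** P5@[0:0]
i=1 'b': node 9→10  ** P2@[0:1]
i=2 'b': node 10→14 ·f
i=3 'a': node 14→16
i=4 'a': node 16→2 ·f
i=5 'c': node 2→3  ** P0@[3:5],P5@[5:5],P7@[4:5]
i=6 'b': node 3→11 ·f  ** P2@[5:6]
i=7 'b': node 11→14 ·f
i=8 'c': node 14→15  ** P4@[7:8],P5@[8:8]
i=9 'b': node 15→10 ·f  ** P2@[8:9]
i=10 'a': node 10→16 ·f
i=11 'c': node 16→17  ** P5@[11:11],P7@[10:11]
i=12 'a': node 17→18  ** P6@[9:12]
i=13 'a': node 18→2 ·f
i=14 'b': node 2→14 ·f
i=15 'a': node 14→16
i=16 'c': node 16→17  ** P5@[16:16],P7@[15:16]
i=17 'c': node 17→5 ·f  ** P5@[17:17]
i=18 'a': node 5→1 ·f
i=19 'a': node 1→2
i=20 'c': node 2→3  ** P0@[18:20],P5@[20:20],P7@[19:20]
i=21 'a': node 3→1 ·f
i=22 'c': node 1→4  ** P5@[22:22],P7@[21:22]
i=23 'c': node 4→5  ** P5@[23:23]
i=24 'b': node 5→6  ** P2@[23:24]
i=25 'a': node 6→7
i=26 'a': node 7→8  ** P1@[21:26]
i=27 'a': node 8→2 ·f
i=28 'c': node 2→3  ** P0@[26:28],P5@[28:28],P7@[27:28]
i=29 'a': node 3→1 ·f
i=30 'c': node 1→4  ** P5@[30:30],P7@[29:30]
i=31 'b': node 4→11  ** P2@[30:31]
i=32 'a': node 11→12
i=33 'c': node 12→13  ** P3@[29:33],P5@[33:33],P7@[32:33]
i=34 'a': node 13→18 ·f  ** P6@[31:34]
i=35 'b': node 18→14 ·f
i=36 'a': node 14→16
i=37 'c': node 16→17  ** P5@[37:37],P7@[36:37]
i=38 'a': node 17→18  ** P6@[35:38]
i=39 'c': node 18→4 ·f  ** P5@[39:39],P7@[38:39]
i=40 'c': node 4→5  ** P5@[40:40]
i=41 'b': node 5→6  ** P2@[40:41]
i=42 'a': node 6→7
i=43 'a': node 7→8  ** P1@[38:43]
i=44 'b': node 8→14 ·f
i=45 'c': node 14→15  ** P4@[44:45],P5@[45:45]
i=46 'b': node 15→10 ·f  ** P2@[45:46]
i=47 'c': node 10→15 ·f  ** P4@[46:47],P5@[47:47]
i=48 'a': node 15→1 ·f
i=49 'c': node 1→4  ** P5@[49:49],P7@[48:49]

Result: [[0,5],[1,2],[5,0],[5,5],[5,7],[6,2],[8,4],[8,5],[9,2],[11,5],[11,7],[12,6],[16,5],[16,7],[17,5],[20,0],[20,5],[20,7],[22,5],[22,7],[23,5],[24,2],[26,1],[28,0],[28,5],[28,7],[30,5],[30,7],[31,2],[33,3],[33,5],[33,7],[34,6],[37,5],[37,7],[38,6],[39,5],[39,7],[40,5],[41,2],[43,1],[45,4],[45,5],[46,2],[47,4],[47,5],[49,5],[49,7]]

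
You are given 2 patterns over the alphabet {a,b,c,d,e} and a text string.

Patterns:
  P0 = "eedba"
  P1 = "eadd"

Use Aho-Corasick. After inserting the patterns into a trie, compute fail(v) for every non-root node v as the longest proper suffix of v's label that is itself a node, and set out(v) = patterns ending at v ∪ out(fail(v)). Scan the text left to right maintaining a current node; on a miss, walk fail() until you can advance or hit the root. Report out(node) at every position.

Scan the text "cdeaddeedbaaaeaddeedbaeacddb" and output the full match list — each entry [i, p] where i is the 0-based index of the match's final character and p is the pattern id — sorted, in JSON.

Build:
Trie (insert patterns):
  n0 'ε': e→1
  n1 'e': a→6 e→2
  n2 'ee': d→3
  n3 'eed': b→4
  n4 'eedb': a→5
  n5 'eedba': ·  [P0 ends]
  n6 'ea': d→7
  n7 'ead': d→8
  n8 'eadd': ·  [P1 ends]

Failure links (BFS by depth):
  fail(1) 'e': from fail(0)=0 chase 'e': 0 ⇒ 0;  out=∅∪out(0)=∅
  fail(2) 'ee': from fail(1)=0 chase 'e': 0 ⇒ 1;  out=∅∪out(1)=∅
  fail(6) 'ea': from fail(1)=0 chase 'a': 0 ⇒ 0;  out=∅∪out(0)=∅
  fail(3) 'eed': from fail(2)=1 chase 'd': 1→0 ⇒ 0;  out=∅∪out(0)=∅
  fail(7) 'ead': from fail(6)=0 chase 'd': 0 ⇒ 0;  out=∅∪out(0)=∅
  fail(4) 'eedb': from fail(3)=0 chase 'b': 0 ⇒ 0;  out=∅∪out(0)=∅
  fail(8) 'eadd': from fail(7)=0 chase 'd': 0 ⇒ 0;  out={1}∪out(0)={1}
  fail(5) 'eedba': from fail(4)=0 chase 'a': 0 ⇒ 0;  out={0}∪out(0)={0}

Run:
i=0 'c': node 0→0
i=1 'd': node 0→0
i=2 'e': node 0→1
i=3 'a': node 1→6
i=4 'd': node 6→7
i=5 'd': node 7→8  → match P1@[2:5]
i=6 'e': node 8→1 (fail-walked)
i=7 'e': node 1→2
i=8 'd': node 2→3
i=9 'b': node 3→4
i=10 'a': node 4→5  → match P0@[6:10]
i=11 'a': node 5→0 (fail-walked)
i=12 'a': node 0→0
i=13 'e': node 0→1
i=14 'a': node 1→6
i=15 'd': node 6→7
i=16 'd': node 7→8  → match P1@[13:16]
i=17 'e': node 8→1 (fail-walked)
i=18 'e': node 1→2
i=19 'd': node 2→3
i=20 'b': node 3→4
i=21 'a': node 4→5  → match P0@[17:21]
i=22 'e': node 5→1 (fail-walked)
i=23 'a': node 1→6
i=24 'c': node 6→0 (fail-walked)
i=25 'd': node 0→0
i=26 'd': node 0→0
i=27 'b': node 0→0

All matches (sorted): [[5,1],[10,0],[16,1],[21,0]]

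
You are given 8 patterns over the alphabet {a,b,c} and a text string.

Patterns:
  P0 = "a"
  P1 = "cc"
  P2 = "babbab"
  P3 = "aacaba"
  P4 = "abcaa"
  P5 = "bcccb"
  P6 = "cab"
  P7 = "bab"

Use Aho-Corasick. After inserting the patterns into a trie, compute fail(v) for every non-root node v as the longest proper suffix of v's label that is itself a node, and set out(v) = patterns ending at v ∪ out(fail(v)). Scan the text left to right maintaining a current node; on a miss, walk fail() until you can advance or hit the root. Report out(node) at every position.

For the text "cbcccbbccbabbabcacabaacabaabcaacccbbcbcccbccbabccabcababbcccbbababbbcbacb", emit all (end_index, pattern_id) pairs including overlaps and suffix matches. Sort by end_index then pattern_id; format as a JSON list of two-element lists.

Build:
Trie nodes:
  0='ε' goto a→1 b→4 c→2
  1='a' goto a→10 b→15  ←P0
  2='c' goto a→23 c→3
  3='cc' goto ·  ←P1
  4='b' goto a→5 c→19
  5='ba' goto b→6
  6='bab' goto b→7  ←P7
  7='babb' goto a→8
  8='babba' goto b→9
  9='babbab' goto ·  ←P2
  10='aa' goto c→11
  11='aac' goto a→12
  12='aaca' goto b→13
  13='aacab' goto a→14
  14='aacaba' goto ·  ←P3
  15='ab' goto c→16
  16='abc' goto a→17
  17='abca' goto a→18
  18='abcaa' goto ·  ←P4
  19='bc' goto c→20
  20='bcc' goto c→21
  21='bccc' goto b→22
  22='bcccb' goto ·  ←P5
  23='ca' goto b→24
  24='cab' goto ·  ←P6

BFS fail/out derivation:
  fail(1) 'a': from fail(0)=0 chase 'a': 0 ⇒ 0;  out={0}∪out(0)={0}
  fail(2) 'c': from fail(0)=0 chase 'c': 0 ⇒ 0;  out=∅∪out(0)=∅
  fail(4) 'b': from fail(0)=0 chase 'b': 0 ⇒ 0;  out=∅∪out(0)=∅
  fail(3) 'cc': from fail(2)=0 chase 'c': 0 ⇒ 2;  out={1}∪out(2)={1}
  fail(5) 'ba': from fail(4)=0 chase 'a': 0 ⇒ 1;  out=∅∪out(1)={0}
  fail(10) 'aa': from fail(1)=0 chase 'a': 0 ⇒ 1;  out=∅∪out(1)={0}
  fail(15) 'ab': from fail(1)=0 chase 'b': 0 ⇒ 4;  out=∅∪out(4)=∅
  fail(19) 'bc': from fail(4)=0 chase 'c': 0 ⇒ 2;  out=∅∪out(2)=∅
  fail(23) 'ca': from fail(2)=0 chase 'a': 0 ⇒ 1;  out=∅∪out(1)={0}
  fail(6) 'bab': from fail(5)=1 chase 'b': 1 ⇒ 15;  out={7}∪out(15)={7}
  fail(11) 'aac': from fail(10)=1 chase 'c': 1→0 ⇒ 2;  out=∅∪out(2)=∅
  fail(16) 'abc': from fail(15)=4 chase 'c': 4 ⇒ 19;  out=∅∪out(19)=∅
  fail(20) 'bcc': from fail(19)=2 chase 'c': 2 ⇒ 3;  out=∅∪out(3)={1}
  fail(24) 'cab': from fail(23)=1 chase 'b': 1 ⇒ 15;  out={6}∪out(15)={6}
  fail(7) 'babb': from fail(6)=15 chase 'b': 15→4→0 ⇒ 4;  out=∅∪out(4)=∅
  fail(12) 'aaca': from fail(11)=2 chase 'a': 2 ⇒ 23;  out=∅∪out(23)={0}
  fail(17) 'abca': from fail(16)=19 chase 'a': 19→2 ⇒ 23;  out=∅∪out(23)={0}
  fail(21) 'bccc': from fail(20)=3 chase 'c': 3→2 ⇒ 3;  out=∅∪out(3)={1}
  fail(8) 'babba': from fail(7)=4 chase 'a': 4 ⇒ 5;  out=∅∪out(5)={0}
  fail(13) 'aacab': from fail(12)=23 chase 'b': 23 ⇒ 24;  out=∅∪out(24)={6}
  fail(18) 'abcaa': from fail(17)=23 chase 'a': 23→1 ⇒ 10;  out={4}∪out(10)={0,4}
  fail(22) 'bcccb': from fail(21)=3 chase 'b': 3→2→0 ⇒ 4;  out={5}∪out(4)={5}
  fail(9) 'babbab': from fail(8)=5 chase 'b': 5 ⇒ 6;  out={2}∪out(6)={2,7}
  fail(14) 'aacaba': from fail(13)=24 chase 'a': 24→15→4 ⇒ 5;  out={3}∪out(5)={0,3}

Scan:
pos 0 'c': at 2
pos 1 'b': at 4 ·f
pos 2 'c': at 19
pos 3 'c': at 20  ** P1@[2:3]
pos 4 'c': at 21  ** P1@[3:4]
pos 5 'b': at 22  ** P5@[1:5]
pos 6 'b': at 4 ·f
pos 7 'c': at 19
pos 8 'c': at 20  ** P1@[7:8]
pos 9 'b': at 4 ·f
pos 10 'a': at 5  ** P0@[10:10]
pos 11 'b': at 6  ** P7@[9:11]
pos 12 'b': at 7
pos 13 'a': at 8  ** P0@[13:13]
pos 14 'b': at 9  ** P2@[9:14],P7@[12:14]
pos 15 'c': at 16 ·f
pos 16 'a': at 17  ** P0@[16:16]
pos 17 'c': at 2 ·f
pos 18 'a': at 23  ** P0@[18:18]
pos 19 'b': at 24  ** P6@[17:19]
pos 20 'a': at 5 ·f  ** P0@[20:20]
pos 21 'a': at 10 ·f  ** P0@[21:21]
pos 22 'c': at 11
pos 23 'a': at 12  ** P0@[23:23]
pos 24 'b': at 13  ** P6@[22:24]
pos 25 'a': at 14  ** P0@[25:25],P3@[20:25]
pos 26 'a': at 10 ·f  ** P0@[26:26]
pos 27 'b': at 15 ·f
pos 28 'c': at 16
pos 29 'a': at 17  ** P0@[29:29]
pos 30 'a': at 18  ** P0@[30:30],P4@[26:30]
pos 31 'c': at 11 ·f
pos 32 'c': at 3 ·f  ** P1@[31:32]
pos 33 'c': at 3 ·f  ** P1@[32:33]
pos 34 'b': at 4 ·f
pos 35 'b': at 4 ·f
pos 36 'c': at 19
pos 37 'b': at 4 ·f
pos 38 'c': at 19
pos 39 'c': at 20  ** P1@[38:39]
pos 40 'c': at 21  ** P1@[39:40]
pos 41 'b': at 22  ** P5@[37:41]
pos 42 'c': at 19 ·f
pos 43 'c': at 20  ** P1@[42:43]
pos 44 'b': at 4 ·f
pos 45 'a': at 5  ** P0@[45:45]
pos 46 'b': at 6  ** P7@[44:46]
pos 47 'c': at 16 ·f
pos 48 'c': at 20 ·f  ** P1@[47:48]
pos 49 'a': at 23 ·f  ** P0@[49:49]
pos 50 'b': at 24  ** P6@[48:50]
pos 51 'c': at 16 ·f
pos 52 'a': at 17  ** P0@[52:52]
pos 53 'b': at 24 ·f  ** P6@[51:53]
pos 54 'a': at 5 ·f  ** P0@[54:54]
pos 55 'b': at 6  ** P7@[53:55]
pos 56 'b': at 7
pos 57 'c': at 19 ·f
pos 58 'c': at 20  ** P1@[57:58]
pos 59 'c': at 21  ** P1@[58:59]
pos 60 'b': at 22  ** P5@[56:60]
pos 61 'b': at 4 ·f
pos 62 'a': at 5  ** P0@[62:62]
pos 63 'b': at 6  ** P7@[61:63]
pos 64 'a': at 5 ·f  ** P0@[64:64]
pos 65 'b': at 6  ** P7@[63:65]
pos 66 'b': at 7
pos 67 'b': at 4 ·f
pos 68 'c': at 19
pos 69 'b': at 4 ·f
pos 70 'a': at 5  ** P0@[70:70]
pos 71 'c': at 2 ·f
pos 72 'b': at 4 ·f

Result: [[3,1],[4,1],[5,5],[8,1],[10,0],[11,7],[13,0],[14,2],[14,7],[16,0],[18,0],[19,6],[20,0],[21,0],[23,0],[24,6],[25,0],[25,3],[26,0],[29,0],[30,0],[30,4],[32,1],[33,1],[39,1],[40,1],[41,5],[43,1],[45,0],[46,7],[48,1],[49,0],[50,6],[52,0],[53,6],[54,0],[55,7],[58,1],[59,1],[60,5],[62,0],[63,7],[64,0],[65,7],[70,0]]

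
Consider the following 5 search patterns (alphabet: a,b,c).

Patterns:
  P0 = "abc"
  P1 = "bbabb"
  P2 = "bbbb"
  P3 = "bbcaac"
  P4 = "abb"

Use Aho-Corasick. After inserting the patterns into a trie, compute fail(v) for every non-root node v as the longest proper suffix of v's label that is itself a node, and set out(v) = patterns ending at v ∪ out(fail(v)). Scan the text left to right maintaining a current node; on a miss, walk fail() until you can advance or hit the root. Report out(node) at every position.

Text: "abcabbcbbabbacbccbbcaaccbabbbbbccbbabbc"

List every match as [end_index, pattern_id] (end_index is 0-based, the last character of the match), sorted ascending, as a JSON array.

Build:
Trie nodes:
  n0 'ε': a→1 b→4
  n1 'a': b→2
  n2 'ab': b→15 c→3
  n3 'abc': ·  ←P0
  n4 'b': b→5
  n5 'bb': a→6 b→9 c→11
  n6 'bba': b→7
  n7 'bbab': b→8
  n8 'bbabb': ·  ←P1
  n9 'bbb': b→10
  n10 'bbbb': ·  ←P2
  n11 'bbc': a→12
  n12 'bbca': a→13
  n13 'bbcaa': c→14
  n14 'bbcaac': ·  ←P3
  n15 'abb': ·  ←P4

BFS fail/out derivation:
  fail(1) 'a': from fail(0)=0 chase 'a': 0 ⇒ 0;  out=∅∪out(0)=∅
  fail(4) 'b': from fail(0)=0 chase 'b': 0 ⇒ 0;  out=∅∪out(0)=∅
  fail(2) 'ab': from fail(1)=0 chase 'b': 0 ⇒ 4;  out=∅∪out(4)=∅
  fail(5) 'bb': from fail(4)=0 chase 'b': 0 ⇒ 4;  out=∅∪out(4)=∅
  fail(3) 'abc': from fail(2)=4 chase 'c': 4→0 ⇒ 0;  out={0}∪out(0)={0}
  fail(6) 'bba': from fail(5)=4 chase 'a': 4→0 ⇒ 1;  out=∅∪out(1)=∅
  fail(9) 'bbb': from fail(5)=4 chase 'b': 4 ⇒ 5;  out=∅∪out(5)=∅
  fail(11) 'bbc': from fail(5)=4 chase 'c': 4→0 ⇒ 0;  out=∅∪out(0)=∅
  fail(15) 'abb': from fail(2)=4 chase 'b': 4 ⇒ 5;  out={4}∪out(5)={4}
  fail(7) 'bbab': from fail(6)=1 chase 'b': 1 ⇒ 2;  out=∅∪out(2)=∅
  fail(10) 'bbbb': from fail(9)=5 chase 'b': 5 ⇒ 9;  out={2}∪out(9)={2}
  fail(12) 'bbca': from fail(11)=0 chase 'a': 0 ⇒ 1;  out=∅∪out(1)=∅
  fail(8) 'bbabb': from fail(7)=2 chase 'b': 2 ⇒ 15;  out={1}∪out(15)={1,4}
  fail(13) 'bbcaa': from fail(12)=1 chase 'a': 1→0 ⇒ 1;  out=∅∪out(1)=∅
  fail(14) 'bbcaac': from fail(13)=1 chase 'c': 1→0 ⇒ 0;  out={3}∪out(0)={3}

Run:
pos 0 'a': at 1
pos 1 'b': at 2
pos 2 'c': at 3  → match P0@[0:2]
pos 3 'a': at 1 (fail-walked)
pos 4 'b': at 2
pos 5 'b': at 15  → match P4@[3:5]
pos 6 'c': at 11 (fail-walked)
pos 7 'b': at 4 (fail-walked)
pos 8 'b': at 5
pos 9 'a': at 6
pos 10 'b': at 7
pos 11 'b': at 8  → match P1@[7:11],P4@[9:11]
pos 12 'a': at 6 (fail-walked)
pos 13 'c': at 0 (fail-walked)
pos 14 'b': at 4
pos 15 'c': at 0 (fail-walked)
pos 16 'c': at 0
pos 17 'b': at 4
pos 18 'b': at 5
pos 19 'c': at 11
pos 20 'a': at 12
pos 21 'a': at 13
pos 22 'c': at 14  → match P3@[17:22]
pos 23 'c': at 0 (fail-walked)
pos 24 'b': at 4
pos 25 'a': at 1 (fail-walked)
pos 26 'b': at 2
pos 27 'b': at 15  → match P4@[25:27]
pos 28 'b': at 9 (fail-walked)
pos 29 'b': at 10  → match P2@[26:29]
pos 30 'b': at 10 (fail-walked)  → match P2@[27:30]
pos 31 'c': at 11 (fail-walked)
pos 32 'c': at 0 (fail-walked)
pos 33 'b': at 4
pos 34 'b': at 5
pos 35 'a': at 6
pos 36 'b': at 7
pos 37 'b': at 8  → match P1@[33:37],P4@[35:37]
pos 38 'c': at 11 (fail-walked)

All matches (sorted): [[2,0],[5,4],[11,1],[11,4],[22,3],[27,4],[29,2],[30,2],[37,1],[37,4]]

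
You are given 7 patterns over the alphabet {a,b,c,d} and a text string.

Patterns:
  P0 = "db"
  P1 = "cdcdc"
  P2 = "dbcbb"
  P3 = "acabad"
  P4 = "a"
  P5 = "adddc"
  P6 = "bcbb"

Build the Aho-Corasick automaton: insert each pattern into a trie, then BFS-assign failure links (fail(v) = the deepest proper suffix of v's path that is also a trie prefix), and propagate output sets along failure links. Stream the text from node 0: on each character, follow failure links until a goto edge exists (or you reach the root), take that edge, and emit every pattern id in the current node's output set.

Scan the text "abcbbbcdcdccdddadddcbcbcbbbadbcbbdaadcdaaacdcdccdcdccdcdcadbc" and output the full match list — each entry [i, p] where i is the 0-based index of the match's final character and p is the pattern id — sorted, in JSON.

Build automaton:
Trie nodes:
  0='ε' goto a→11 b→21 c→3 d→1
  1='d' goto b→2
  2='db' goto c→8  [P0 ends]
  3='c' goto d→4
  4='cd' goto c→5
  5='cdc' goto d→6
  6='cdcd' goto c→7
  7='cdcdc' goto ·  [P1 ends]
  8='dbc' goto b→9
  9='dbcb' goto b→10
  10='dbcbb' goto ·  [P2 ends]
  11='a' goto c→12 d→17  [P4 ends]
  12='ac' goto a→13
  13='aca' goto b→14
  14='acab' goto a→15
  15='acaba' goto d→16
  16='acabad' goto ·  [P3 ends]
  17='ad' goto d→18
  18='add' goto d→19
  19='addd' goto c→20
  20='adddc' goto ·  [P5 ends]
  21='b' goto c→22
  22='bc' goto b→23
  23='bcb' goto b→24
  24='bcbb' goto ·  [P6 ends]

BFS fail/out derivation:
  fail(1) 'd': from fail(0)=0 chase 'd': 0 ⇒ 0;  out=∅∪out(0)=∅
  fail(3) 'c': from fail(0)=0 chase 'c': 0 ⇒ 0;  out=∅∪out(0)=∅
  fail(11) 'a': from fail(0)=0 chase 'a': 0 ⇒ 0;  out={4}∪out(0)={4}
  fail(21) 'b': from fail(0)=0 chase 'b': 0 ⇒ 0;  out=∅∪out(0)=∅
  fail(2) 'db': from fail(1)=0 chase 'b': 0 ⇒ 21;  out={0}∪out(21)={0}
  fail(4) 'cd': from fail(3)=0 chase 'd': 0 ⇒ 1;  out=∅∪out(1)=∅
  fail(12) 'ac': from fail(11)=0 chase 'c': 0 ⇒ 3;  out=∅∪out(3)=∅
  fail(17) 'ad': from fail(11)=0 chase 'd': 0 ⇒ 1;  out=∅∪out(1)=∅
  fail(22) 'bc': from fail(21)=0 chase 'c': 0 ⇒ 3;  out=∅∪out(3)=∅
  fail(5) 'cdc': from fail(4)=1 chase 'c': 1→0 ⇒ 3;  out=∅∪out(3)=∅
  fail(8) 'dbc': from fail(2)=21 chase 'c': 21 ⇒ 22;  out=∅∪out(22)=∅
  fail(13) 'aca': from fail(12)=3 chase 'a': 3→0 ⇒ 11;  out=∅∪out(11)={4}
  fail(18) 'add': from fail(17)=1 chase 'd': 1→0 ⇒ 1;  out=∅∪out(1)=∅
  fail(23) 'bcb': from fail(22)=3 chase 'b': 3→0 ⇒ 21;  out=∅∪out(21)=∅
  fail(6) 'cdcd': from fail(5)=3 chase 'd': 3 ⇒ 4;  out=∅∪out(4)=∅
  fail(9) 'dbcb': from fail(8)=22 chase 'b': 22 ⇒ 23;  out=∅∪out(23)=∅
  fail(14) 'acab': from fail(13)=11 chase 'b': 11→0 ⇒ 21;  out=∅∪out(21)=∅
  fail(19) 'addd': from fail(18)=1 chase 'd': 1→0 ⇒ 1;  out=∅∪out(1)=∅
  fail(24) 'bcbb': from fail(23)=21 chase 'b': 21→0 ⇒ 21;  out={6}∪out(21)={6}
  fail(7) 'cdcdc': from fail(6)=4 chase 'c': 4 ⇒ 5;  out={1}∪out(5)={1}
  fail(10) 'dbcbb': from fail(9)=23 chase 'b': 23 ⇒ 24;  out={2}∪out(24)={2,6}
  fail(15) 'acaba': from fail(14)=21 chase 'a': 21→0 ⇒ 11;  out=∅∪out(11)={4}
  fail(20) 'adddc': from fail(19)=1 chase 'c': 1→0 ⇒ 3;  out={5}∪out(3)={5}
  fail(16) 'acabad': from fail(15)=11 chase 'd': 11 ⇒ 17;  out={3}∪out(17)={3}

Text stream:
i=0 'a': node 0→11  ** P4@[0:0]
i=1 'b': node 11→21 (via fail)
i=2 'c': node 21→22
i=3 'b': node 22→23
i=4 'b': node 23→24  ** P6@[1:4]
i=5 'b': node 24→21 (via fail)
i=6 'c': node 21→22
i=7 'd': node 22→4 (via fail)
i=8 'c': node 4→5
i=9 'd': node 5→6
i=10 'c': node 6→7  ** P1@[6:10]
i=11 'c': node 7→3 (via fail)
i=12 'd': node 3→4
i=13 'd': node 4→1 (via fail)
i=14 'd': node 1→1 (via fail)
i=15 'a': node 1→11 (via fail)  ** P4@[15:15]
i=16 'd': node 11→17
i=17 'd': node 17→18
i=18 'd': node 18→19
i=19 'c': node 19→20  ** P5@[15:19]
i=20 'b': node 20→21 (via fail)
i=21 'c': node 21→22
i=22 'b': node 22→23
i=23 'c': node 23→22 (via fail)
i=24 'b': node 22→23
i=25 'b': node 23→24  ** P6@[22:25]
i=26 'b': node 24→21 (via fail)
i=27 'a': node 21→11 (via fail)  ** P4@[27:27]
i=28 'd': node 11→17
i=29 'b': node 17→2 (via fail)  ** P0@[28:29]
i=30 'c': node 2→8
i=31 'b': node 8→9
i=32 'b': node 9→10  ** P2@[28:32],P6@[29:32]
i=33 'd': node 10→1 (via fail)
i=34 'a': node 1→11 (via fail)  ** P4@[34:34]
i=35 'a': node 11→11 (via fail)  ** P4@[35:35]
i=36 'd': node 11→17
i=37 'c': node 17→3 (via fail)
i=38 'd': node 3→4
i=39 'a': node 4→11 (via fail)  ** P4@[39:39]
i=40 'a': node 11→11 (via fail)  ** P4@[40:40]
i=41 'a': node 11→11 (via fail)  ** P4@[41:41]
i=42 'c': node 11→12
i=43 'd': node 12→4 (via fail)
i=44 'c': node 4→5
i=45 'd': node 5→6
i=46 'c': node 6→7  ** P1@[42:46]
i=47 'c': node 7→3 (via fail)
i=48 'd': node 3→4
i=49 'c': node 4→5
i=50 'd': node 5→6
i=51 'c': node 6→7  ** P1@[47:51]
i=52 'c': node 7→3 (via fail)
i=53 'd': node 3→4
i=54 'c': node 4→5
i=55 'd': node 5→6
i=56 'c': node 6→7  ** P1@[52:56]
i=57 'a': node 7→11 (via fail)  ** P4@[57:57]
i=58 'd': node 11→17
i=59 'b': node 17→2 (via fail)  ** P0@[58:59]
i=60 'c': node 2→8

Result: [[0,4],[4,6],[10,1],[15,4],[19,5],[25,6],[27,4],[29,0],[32,2],[32,6],[34,4],[35,4],[39,4],[40,4],[41,4],[46,1],[51,1],[56,1],[57,4],[59,0]]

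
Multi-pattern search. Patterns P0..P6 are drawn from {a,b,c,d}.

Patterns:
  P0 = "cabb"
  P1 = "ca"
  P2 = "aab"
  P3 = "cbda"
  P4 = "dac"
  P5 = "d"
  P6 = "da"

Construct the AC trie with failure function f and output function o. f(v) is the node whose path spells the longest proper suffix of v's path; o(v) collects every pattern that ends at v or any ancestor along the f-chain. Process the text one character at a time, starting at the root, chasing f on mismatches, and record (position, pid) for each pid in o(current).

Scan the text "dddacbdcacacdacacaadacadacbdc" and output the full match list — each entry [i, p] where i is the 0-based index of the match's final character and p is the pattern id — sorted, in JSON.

Build:
Trie nodes:
  n0 'ε': a→5 c→1 d→11
  n1 'c': a→2 b→8
  n2 'ca': b→3  ←P1
  n3 'cab': b→4
  n4 'cabb': ·  ←P0
  n5 'a': a→6
  n6 'aa': b→7
  n7 'aab': ·  ←P2
  n8 'cb': d→9
  n9 'cbd': a→10
  n10 'cbda': ·  ←P3
  n11 'd': a→12  ←P5
  n12 'da': c→13  ←P6
  n13 'dac': ·  ←P4

Failure links (BFS by depth):
  n1('c'): parent n0 fail=0; on 'c' 0 → fail=0;  out ∅∪∅=∅
  n5('a'): parent n0 fail=0; on 'a' 0 → fail=0;  out ∅∪∅=∅
  n11('d'): parent n0 fail=0; on 'd' 0 → fail=0;  out {5}∪∅={5}
  n2('ca'): parent n1 fail=0; on 'a' 0 → fail=5;  out {1}∪∅={1}
  n6('aa'): parent n5 fail=0; on 'a' 0 → fail=5;  out ∅∪∅=∅
  n8('cb'): parent n1 fail=0; on 'b' 0 → fail=0;  out ∅∪∅=∅
  n12('da'): parent n11 fail=0; on 'a' 0 → fail=5;  out {6}∪∅={6}
  n3('cab'): parent n2 fail=5; on 'b' 5→0 → fail=0;  out ∅∪∅=∅
  n7('aab'): parent n6 fail=5; on 'b' 5→0 → fail=0;  out {2}∪∅={2}
  n9('cbd'): parent n8 fail=0; on 'd' 0 → fail=11;  out ∅∪{5}={5}
  n13('dac'): parent n12 fail=5; on 'c' 5→0 → fail=1;  out {4}∪∅={4}
  n4('cabb'): parent n3 fail=0; on 'b' 0 → fail=0;  out {0}∪∅={0}
  n10('cbda'): parent n9 fail=11; on 'a' 11 → fail=12;  out {3}∪{6}={3,6}

Text stream:
[0] read 'd'  n0⇒n11  ** P5@[0:0]
[1] read 'd'  n11⇒n11 ·f  ** P5@[1:1]
[2] read 'd'  n11⇒n11 ·f  ** P5@[2:2]
[3] read 'a'  n11⇒n12  ** P6@[2:3]
[4] read 'c'  n12⇒n13  ** P4@[2:4]
[5] read 'b'  n13⇒n8 ·f
[6] read 'd'  n8⇒n9  ** P5@[6:6]
[7] read 'c'  n9⇒n1 ·f
[8] read 'a'  n1⇒n2  ** P1@[7:8]
[9] read 'c'  n2⇒n1 ·f
[10] read 'a'  n1⇒n2  ** P1@[9:10]
[11] read 'c'  n2⇒n1 ·f
[12] read 'd'  n1⇒n11 ·f  ** P5@[12:12]
[13] read 'a'  n11⇒n12  ** P6@[12:13]
[14] read 'c'  n12⇒n13  ** P4@[12:14]
[15] read 'a'  n13⇒n2 ·f  ** P1@[14:15]
[16] read 'c'  n2⇒n1 ·f
[17] read 'a'  n1⇒n2  ** P1@[16:17]
[18] read 'a'  n2⇒n6 ·f
[19] read 'd'  n6⇒n11 ·f  ** P5@[19:19]
[20] read 'a'  n11⇒n12  ** P6@[19:20]
[21] read 'c'  n12⇒n13  ** P4@[19:21]
[22] read 'a'  n13⇒n2 ·f  ** P1@[21:22]
[23] read 'd'  n2⇒n11 ·f  ** P5@[23:23]
[24] read 'a'  n11⇒n12  ** P6@[23:24]
[25] read 'c'  n12⇒n13  ** P4@[23:25]
[26] read 'b'  n13⇒n8 ·f
[27] read 'd'  n8⇒n9  ** P5@[27:27]
[28] read 'c'  n9⇒n1 ·f

All matches (sorted): [[0,5],[1,5],[2,5],[3,6],[4,4],[6,5],[8,1],[10,1],[12,5],[13,6],[14,4],[15,1],[17,1],[19,5],[20,6],[21,4],[22,1],[23,5],[24,6],[25,4],[27,5]]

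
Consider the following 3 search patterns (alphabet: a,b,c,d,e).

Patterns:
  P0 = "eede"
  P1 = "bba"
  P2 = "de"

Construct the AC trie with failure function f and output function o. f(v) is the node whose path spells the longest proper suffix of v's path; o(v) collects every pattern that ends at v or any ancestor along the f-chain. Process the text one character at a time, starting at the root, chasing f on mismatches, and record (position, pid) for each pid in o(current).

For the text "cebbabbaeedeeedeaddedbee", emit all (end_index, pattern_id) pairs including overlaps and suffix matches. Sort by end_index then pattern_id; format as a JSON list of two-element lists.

Build automaton:
Trie (insert patterns):
  n0 'ε': b→5 d→8 e→1
  n1 'e': e→2
  n2 'ee': d→3
  n3 'eed': e→4
  n4 'eede': ·  ←P0
  n5 'b': b→6
  n6 'bb': a→7
  n7 'bba': ·  ←P1
  n8 'd': e→9
  n9 'de': ·  ←P2

Failure links (BFS by depth):
  n1('e'): parent n0 fail=0; on 'e' 0 → fail=0;  out ∅∪∅=∅
  n5('b'): parent n0 fail=0; on 'b' 0 → fail=0;  out ∅∪∅=∅
  n8('d'): parent n0 fail=0; on 'd' 0 → fail=0;  out ∅∪∅=∅
  n2('ee'): parent n1 fail=0; on 'e' 0 → fail=1;  out ∅∪∅=∅
  n6('bb'): parent n5 fail=0; on 'b' 0 → fail=5;  out ∅∪∅=∅
  n9('de'): parent n8 fail=0; on 'e' 0 → fail=1;  out {2}∪∅={2}
  n3('eed'): parent n2 fail=1; on 'd' 1→0 → fail=8;  out ∅∪∅=∅
  n7('bba'): parent n6 fail=5; on 'a' 5→0 → fail=0;  out {1}∪∅={1}
  n4('eede'): parent n3 fail=8; on 'e' 8 → fail=9;  out {0}∪{2}={0,2}

Run:
[0] read 'c'  n0⇒n0
[1] read 'e'  n0⇒n1
[2] read 'b'  n1⇒n5 (via fail)
[3] read 'b'  n5⇒n6
[4] read 'a'  n6⇒n7  → match P1@[2:4]
[5] read 'b'  n7⇒n5 (via fail)
[6] read 'b'  n5⇒n6
[7] read 'a'  n6⇒n7  → match P1@[5:7]
[8] read 'e'  n7⇒n1 (via fail)
[9] read 'e'  n1⇒n2
[10] read 'd'  n2⇒n3
[11] read 'e'  n3⇒n4  → match P0@[8:11],P2@[10:11]
[12] read 'e'  n4⇒n2 (via fail)
[13] read 'e'  n2⇒n2 (via fail)
[14] read 'd'  n2⇒n3
[15] read 'e'  n3⇒n4  → match P0@[12:15],P2@[14:15]
[16] read 'a'  n4⇒n0 (via fail)
[17] read 'd'  n0⇒n8
[18] read 'd'  n8⇒n8 (via fail)
[19] read 'e'  n8⇒n9  → match P2@[18:19]
[20] read 'd'  n9⇒n8 (via fail)
[21] read 'b'  n8⇒n5 (via fail)
[22] read 'e'  n5⇒n1 (via fail)
[23] read 'e'  n1⇒n2

Matches: [[4,1],[7,1],[11,0],[11,2],[15,0],[15,2],[19,2]]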